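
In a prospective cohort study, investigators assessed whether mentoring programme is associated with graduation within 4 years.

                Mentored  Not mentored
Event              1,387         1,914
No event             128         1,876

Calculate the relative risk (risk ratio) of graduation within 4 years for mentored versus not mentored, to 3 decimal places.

Reading the table with exposure as columns: a = 1387 (Mentored, case), b = 128 (Mentored, non-case), c = 1914 (Not mentored, case), d = 1876.
Risk in exposed = 1387/1515 = 0.91551; risk in unexposed = 1914/3790 = 0.50501.
RR = 0.91551 / 0.50501 = 1.81285
The risk among the exposed is 1.81 times that among the unexposed.

1.813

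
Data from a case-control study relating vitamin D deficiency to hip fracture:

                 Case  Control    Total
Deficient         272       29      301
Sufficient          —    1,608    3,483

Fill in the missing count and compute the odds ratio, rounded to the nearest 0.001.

The missing cell is in the unexposed row: 3483 − 1608 = 1875.
So a = 272, b = 29, c = 1875, d = 1608.
OR = (a·d)/(b·c) = (272 × 1608) / (29 × 1875) = 437376 / 54375 = 8.04370

8.044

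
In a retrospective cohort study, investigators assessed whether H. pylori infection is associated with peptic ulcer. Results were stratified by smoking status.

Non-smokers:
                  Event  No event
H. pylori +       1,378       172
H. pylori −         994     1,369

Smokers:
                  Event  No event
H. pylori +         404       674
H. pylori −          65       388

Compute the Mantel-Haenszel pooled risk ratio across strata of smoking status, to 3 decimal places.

2.165

RR_MH = Σ(aᵢ·n₀ᵢ/nᵢ) / Σ(cᵢ·n₁ᵢ/nᵢ), with n₁ᵢ = aᵢ+bᵢ (exposed), n₀ᵢ = cᵢ+dᵢ (unexposed), nᵢ = n₁ᵢ+n₀ᵢ.
Stratum 1 (Non-smokers): n₁ = 1550, n₀ = 2363, n = 3913; a·n₀/n = 1378·2363/3913 = 832.1528; c·n₁/n = 994·1550/3913 = 393.7388
Stratum 2 (Smokers): n₁ = 1078, n₀ = 453, n = 1531; a·n₀/n = 404·453/1531 = 119.5376; c·n₁/n = 65·1078/1531 = 45.7675
RR_MH = (832.1528 + 119.5376) / (393.7388 + 45.7675) = 951.6904 / 439.5063 = 2.16536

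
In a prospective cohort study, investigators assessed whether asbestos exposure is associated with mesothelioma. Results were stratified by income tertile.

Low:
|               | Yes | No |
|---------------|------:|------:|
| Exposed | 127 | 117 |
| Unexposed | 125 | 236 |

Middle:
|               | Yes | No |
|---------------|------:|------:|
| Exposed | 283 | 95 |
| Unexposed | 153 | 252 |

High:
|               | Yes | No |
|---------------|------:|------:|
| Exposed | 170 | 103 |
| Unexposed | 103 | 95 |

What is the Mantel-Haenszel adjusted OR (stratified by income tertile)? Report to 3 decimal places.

OR_MH = Σ(aᵢdᵢ/nᵢ) / Σ(bᵢcᵢ/nᵢ), where nᵢ is the stratum total.
Stratum 1 (Low): n = 605; a·d/n = 127·236/605 = 49.5405; b·c/n = 117·125/605 = 24.1736
Stratum 2 (Middle): n = 783; a·d/n = 283·252/783 = 91.0805; b·c/n = 95·153/783 = 18.5632
Stratum 3 (High): n = 471; a·d/n = 170·95/471 = 34.2887; b·c/n = 103·103/471 = 22.5244
OR_MH = (49.5405 + 91.0805 + 34.2887) / (24.1736 + 18.5632 + 22.5244) = 174.9097 / 65.2612 = 2.68015

2.680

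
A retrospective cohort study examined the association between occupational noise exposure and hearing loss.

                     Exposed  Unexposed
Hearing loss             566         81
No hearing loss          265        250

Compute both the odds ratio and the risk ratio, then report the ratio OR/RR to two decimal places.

Reading the table with exposure as columns: a = 566 (Exposed, case), b = 265 (Exposed, non-case), c = 81 (Unexposed, case), d = 250.
OR = (566·250)/(265·81) = 141500/21465 = 6.59213
Risk in exposed = 566/831 = 0.68111; risk in unexposed = 81/331 = 0.24471; RR = 2.78329
OR/RR = 6.59213 / 2.78329 = 2.36847
The outcome is not rare, so the OR lies further from 1 than the RR.

2.37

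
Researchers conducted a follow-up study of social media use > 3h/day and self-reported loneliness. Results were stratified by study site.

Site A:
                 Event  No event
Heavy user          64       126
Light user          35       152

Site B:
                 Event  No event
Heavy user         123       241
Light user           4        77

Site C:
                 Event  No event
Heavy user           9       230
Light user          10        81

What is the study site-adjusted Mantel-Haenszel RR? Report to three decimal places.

RR_MH = Σ(aᵢ·n₀ᵢ/nᵢ) / Σ(cᵢ·n₁ᵢ/nᵢ), with n₁ᵢ = aᵢ+bᵢ (exposed), n₀ᵢ = cᵢ+dᵢ (unexposed), nᵢ = n₁ᵢ+n₀ᵢ.
Stratum 1 (Site A): n₁ = 190, n₀ = 187, n = 377; a·n₀/n = 64·187/377 = 31.7454; c·n₁/n = 35·190/377 = 17.6393
Stratum 2 (Site B): n₁ = 364, n₀ = 81, n = 445; a·n₀/n = 123·81/445 = 22.3888; c·n₁/n = 4·364/445 = 3.2719
Stratum 3 (Site C): n₁ = 239, n₀ = 91, n = 330; a·n₀/n = 9·91/330 = 2.4818; c·n₁/n = 10·239/330 = 7.2424
RR_MH = (31.7454 + 22.3888 + 2.4818) / (17.6393 + 3.2719 + 7.2424) = 56.6159 / 28.1536 = 2.01097

2.011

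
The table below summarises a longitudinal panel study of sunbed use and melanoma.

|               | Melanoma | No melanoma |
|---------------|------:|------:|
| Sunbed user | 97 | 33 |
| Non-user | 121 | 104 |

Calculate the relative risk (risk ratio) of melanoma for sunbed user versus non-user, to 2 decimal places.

Cells: a = 97, b = 33, c = 121, d = 104.
Risk in exposed = 97/130 = 0.74615; risk in unexposed = 121/225 = 0.53778.
RR = 0.74615 / 0.53778 = 1.38748
The risk among the exposed is 1.39 times that among the unexposed.

1.39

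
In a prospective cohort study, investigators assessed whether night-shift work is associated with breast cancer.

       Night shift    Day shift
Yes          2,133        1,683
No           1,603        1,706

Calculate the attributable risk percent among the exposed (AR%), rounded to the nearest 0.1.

Reading the table with exposure as columns: a = 2133 (Night shift, case), b = 1603 (Night shift, non-case), c = 1683 (Day shift, case), d = 1706.
Risk in exposed = 2133/3736 = 0.57093; risk in unexposed = 1683/3389 = 0.49661.
RR = 0.57093/0.49661 = 1.14967
AR% = (RR − 1)/RR × 100 = (1.14967 − 1)/1.14967 × 100 = 13.0182%

13.0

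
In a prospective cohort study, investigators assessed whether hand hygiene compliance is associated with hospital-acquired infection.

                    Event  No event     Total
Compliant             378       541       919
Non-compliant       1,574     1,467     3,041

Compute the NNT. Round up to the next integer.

Risk in treated group = 378/919 = 0.41132; risk in control = 1574/3041 = 0.51759.
Absolute risk reduction = 0.51759 − 0.41132 = 0.10628
NNT = 1 / ARR = 1 / 0.10628 = 9.409 → round up → 10

10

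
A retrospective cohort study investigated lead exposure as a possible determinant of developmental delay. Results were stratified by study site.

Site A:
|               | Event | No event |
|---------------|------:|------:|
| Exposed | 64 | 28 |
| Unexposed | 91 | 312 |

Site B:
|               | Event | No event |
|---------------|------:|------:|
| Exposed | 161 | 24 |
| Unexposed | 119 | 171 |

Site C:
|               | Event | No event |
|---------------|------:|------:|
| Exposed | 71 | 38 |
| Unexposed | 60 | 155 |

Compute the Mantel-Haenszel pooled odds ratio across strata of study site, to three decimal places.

OR_MH = Σ(aᵢdᵢ/nᵢ) / Σ(bᵢcᵢ/nᵢ), where nᵢ is the stratum total.
Stratum 1 (Site A): n = 495; a·d/n = 64·312/495 = 40.3394; b·c/n = 28·91/495 = 5.1475
Stratum 2 (Site B): n = 475; a·d/n = 161·171/475 = 57.9600; b·c/n = 24·119/475 = 6.0126
Stratum 3 (Site C): n = 324; a·d/n = 71·155/324 = 33.9660; b·c/n = 38·60/324 = 7.0370
OR_MH = (40.3394 + 57.9600 + 33.9660) / (5.1475 + 6.0126 + 7.0370) = 132.2654 / 18.1971 = 7.26847

7.268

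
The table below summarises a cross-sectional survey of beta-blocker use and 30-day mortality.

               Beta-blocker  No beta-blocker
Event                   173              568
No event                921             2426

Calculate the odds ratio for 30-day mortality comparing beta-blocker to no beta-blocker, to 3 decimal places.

Reading the table with exposure as columns: a = 173 (Beta-blocker, case), b = 921 (Beta-blocker, non-case), c = 568 (No beta-blocker, case), d = 2426.
OR = (a·d)/(b·c) = (173 × 2426) / (921 × 568) = 419698 / 523128 = 0.80229
Exposure is associated with lower odds of 30-day mortality (OR = 0.80 < 1).

0.802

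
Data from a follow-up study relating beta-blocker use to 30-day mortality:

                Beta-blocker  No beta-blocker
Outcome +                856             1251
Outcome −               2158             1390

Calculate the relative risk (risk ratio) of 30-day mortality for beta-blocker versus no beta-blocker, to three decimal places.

0.600

Reading the table with exposure as columns: a = 856 (Beta-blocker, case), b = 2158 (Beta-blocker, non-case), c = 1251 (No beta-blocker, case), d = 1390.
Risk in exposed = 856/3014 = 0.28401; risk in unexposed = 1251/2641 = 0.47368.
RR = 0.28401 / 0.47368 = 0.59957
The risk is 40% lower among the exposed than among the unexposed.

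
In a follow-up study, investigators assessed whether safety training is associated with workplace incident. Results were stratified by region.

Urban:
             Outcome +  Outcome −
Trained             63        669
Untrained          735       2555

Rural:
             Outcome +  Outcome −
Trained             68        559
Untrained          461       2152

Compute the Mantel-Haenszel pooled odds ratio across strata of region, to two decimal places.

OR_MH = Σ(aᵢdᵢ/nᵢ) / Σ(bᵢcᵢ/nᵢ), where nᵢ is the stratum total.
Stratum 1 (Urban): n = 4022; a·d/n = 63·2555/4022 = 40.0211; b·c/n = 669·735/4022 = 122.2563
Stratum 2 (Rural): n = 3240; a·d/n = 68·2152/3240 = 45.1654; b·c/n = 559·461/3240 = 79.5367
OR_MH = (40.0211 + 45.1654) / (122.2563 + 79.5367) = 85.1866 / 201.7931 = 0.42215

0.42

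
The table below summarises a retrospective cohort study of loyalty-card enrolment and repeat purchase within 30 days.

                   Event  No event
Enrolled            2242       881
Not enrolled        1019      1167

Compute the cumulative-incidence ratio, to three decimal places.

Cells: a = 2242, b = 881, c = 1019, d = 1167.
Risk in exposed = 2242/3123 = 0.71790; risk in unexposed = 1019/2186 = 0.46615.
RR = 0.71790 / 0.46615 = 1.54007
The risk among the exposed is 1.54 times that among the unexposed.

1.540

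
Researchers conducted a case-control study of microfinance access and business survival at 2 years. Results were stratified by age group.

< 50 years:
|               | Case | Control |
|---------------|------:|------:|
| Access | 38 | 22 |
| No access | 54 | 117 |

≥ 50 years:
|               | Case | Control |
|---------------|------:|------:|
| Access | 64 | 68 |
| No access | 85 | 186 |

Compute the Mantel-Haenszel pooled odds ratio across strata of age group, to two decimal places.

OR_MH = Σ(aᵢdᵢ/nᵢ) / Σ(bᵢcᵢ/nᵢ), where nᵢ is the stratum total.
Stratum 1 (< 50 years): n = 231; a·d/n = 38·117/231 = 19.2468; b·c/n = 22·54/231 = 5.1429
Stratum 2 (≥ 50 years): n = 403; a·d/n = 64·186/403 = 29.5385; b·c/n = 68·85/403 = 14.3424
OR_MH = (19.2468 + 29.5385) / (5.1429 + 14.3424) = 48.7852 / 19.4853 = 2.50369

2.50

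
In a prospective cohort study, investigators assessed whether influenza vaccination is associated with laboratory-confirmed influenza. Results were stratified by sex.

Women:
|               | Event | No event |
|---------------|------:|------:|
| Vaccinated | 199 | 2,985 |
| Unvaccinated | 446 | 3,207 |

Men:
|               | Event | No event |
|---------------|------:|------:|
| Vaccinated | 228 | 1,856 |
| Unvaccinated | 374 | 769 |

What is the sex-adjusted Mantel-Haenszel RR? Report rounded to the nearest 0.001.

0.416

RR_MH = Σ(aᵢ·n₀ᵢ/nᵢ) / Σ(cᵢ·n₁ᵢ/nᵢ), with n₁ᵢ = aᵢ+bᵢ (exposed), n₀ᵢ = cᵢ+dᵢ (unexposed), nᵢ = n₁ᵢ+n₀ᵢ.
Stratum 1 (Women): n₁ = 3184, n₀ = 3653, n = 6837; a·n₀/n = 199·3653/6837 = 106.3254; c·n₁/n = 446·3184/6837 = 207.7028
Stratum 2 (Men): n₁ = 2084, n₀ = 1143, n = 3227; a·n₀/n = 228·1143/3227 = 80.7574; c·n₁/n = 374·2084/3227 = 241.5296
RR_MH = (106.3254 + 80.7574) / (207.7028 + 241.5296) = 187.0828 / 449.2324 = 0.41645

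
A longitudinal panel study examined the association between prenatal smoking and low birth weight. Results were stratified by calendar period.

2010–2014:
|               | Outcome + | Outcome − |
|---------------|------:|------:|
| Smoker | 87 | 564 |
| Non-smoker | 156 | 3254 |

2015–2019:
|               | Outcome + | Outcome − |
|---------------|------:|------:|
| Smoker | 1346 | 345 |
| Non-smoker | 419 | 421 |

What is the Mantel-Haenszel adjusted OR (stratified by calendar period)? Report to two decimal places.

OR_MH = Σ(aᵢdᵢ/nᵢ) / Σ(bᵢcᵢ/nᵢ), where nᵢ is the stratum total.
Stratum 1 (2010–2014): n = 4061; a·d/n = 87·3254/4061 = 69.7114; b·c/n = 564·156/4061 = 21.6656
Stratum 2 (2015–2019): n = 2531; a·d/n = 1346·421/2531 = 223.8902; b·c/n = 345·419/2531 = 57.1138
OR_MH = (69.7114 + 223.8902) / (21.6656 + 57.1138) = 293.6016 / 78.7794 = 3.72688

3.73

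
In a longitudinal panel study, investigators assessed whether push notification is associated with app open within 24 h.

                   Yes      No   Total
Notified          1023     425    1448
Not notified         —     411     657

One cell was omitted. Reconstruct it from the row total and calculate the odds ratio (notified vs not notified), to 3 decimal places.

4.022

The missing cell is in the unexposed row: 657 − 411 = 246.
So a = 1023, b = 425, c = 246, d = 411.
OR = (a·d)/(b·c) = (1023 × 411) / (425 × 246) = 420453 / 104550 = 4.02155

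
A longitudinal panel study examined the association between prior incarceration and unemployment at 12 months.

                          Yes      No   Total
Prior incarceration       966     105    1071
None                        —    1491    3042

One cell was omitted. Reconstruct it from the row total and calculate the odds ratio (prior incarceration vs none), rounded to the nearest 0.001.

8.844

The missing cell is in the unexposed row: 3042 − 1491 = 1551.
So a = 966, b = 105, c = 1551, d = 1491.
OR = (a·d)/(b·c) = (966 × 1491) / (105 × 1551) = 1440306 / 162855 = 8.84410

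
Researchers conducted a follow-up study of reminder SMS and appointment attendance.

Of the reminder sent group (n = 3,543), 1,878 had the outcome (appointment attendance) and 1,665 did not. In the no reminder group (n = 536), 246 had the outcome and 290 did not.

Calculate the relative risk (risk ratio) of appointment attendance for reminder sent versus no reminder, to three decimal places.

From the description: a = 1878, b = 1665, c = 246, d = 290.
Risk in exposed = 1878/3543 = 0.53006; risk in unexposed = 246/536 = 0.45896.
RR = 0.53006 / 0.45896 = 1.15493
The risk among the exposed is 1.15 times that among the unexposed.

1.155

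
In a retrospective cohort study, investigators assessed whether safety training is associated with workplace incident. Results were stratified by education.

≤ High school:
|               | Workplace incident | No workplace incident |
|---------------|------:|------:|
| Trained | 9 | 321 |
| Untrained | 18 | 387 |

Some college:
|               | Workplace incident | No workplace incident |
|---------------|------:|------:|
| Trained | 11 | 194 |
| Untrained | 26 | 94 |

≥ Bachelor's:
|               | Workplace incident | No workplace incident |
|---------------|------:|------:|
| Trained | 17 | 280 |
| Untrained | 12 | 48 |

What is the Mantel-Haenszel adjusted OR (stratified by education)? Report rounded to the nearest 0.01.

0.31

OR_MH = Σ(aᵢdᵢ/nᵢ) / Σ(bᵢcᵢ/nᵢ), where nᵢ is the stratum total.
Stratum 1 (≤ High school): n = 735; a·d/n = 9·387/735 = 4.7388; b·c/n = 321·18/735 = 7.8612
Stratum 2 (Some college): n = 325; a·d/n = 11·94/325 = 3.1815; b·c/n = 194·26/325 = 15.5200
Stratum 3 (≥ Bachelor's): n = 357; a·d/n = 17·48/357 = 2.2857; b·c/n = 280·12/357 = 9.4118
OR_MH = (4.7388 + 3.1815 + 2.2857) / (7.8612 + 15.5200 + 9.4118) = 10.2060 / 32.7930 = 0.31123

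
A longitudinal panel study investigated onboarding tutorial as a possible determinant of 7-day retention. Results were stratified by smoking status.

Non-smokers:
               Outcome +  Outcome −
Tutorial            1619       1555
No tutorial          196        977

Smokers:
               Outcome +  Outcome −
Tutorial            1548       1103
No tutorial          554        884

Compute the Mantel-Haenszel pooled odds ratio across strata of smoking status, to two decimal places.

OR_MH = Σ(aᵢdᵢ/nᵢ) / Σ(bᵢcᵢ/nᵢ), where nᵢ is the stratum total.
Stratum 1 (Non-smokers): n = 4347; a·d/n = 1619·977/4347 = 363.8746; b·c/n = 1555·196/4347 = 70.1127
Stratum 2 (Smokers): n = 4089; a·d/n = 1548·884/4089 = 334.6618; b·c/n = 1103·554/4089 = 149.4404
OR_MH = (363.8746 + 334.6618) / (70.1127 + 149.4404) = 698.5364 / 219.5532 = 3.18163

3.18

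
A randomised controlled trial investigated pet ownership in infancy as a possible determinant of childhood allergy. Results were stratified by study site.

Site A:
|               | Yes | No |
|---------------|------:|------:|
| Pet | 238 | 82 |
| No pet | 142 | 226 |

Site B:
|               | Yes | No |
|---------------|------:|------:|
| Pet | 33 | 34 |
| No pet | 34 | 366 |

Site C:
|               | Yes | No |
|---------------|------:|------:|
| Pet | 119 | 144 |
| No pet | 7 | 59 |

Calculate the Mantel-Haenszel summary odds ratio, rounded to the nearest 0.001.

5.582

OR_MH = Σ(aᵢdᵢ/nᵢ) / Σ(bᵢcᵢ/nᵢ), where nᵢ is the stratum total.
Stratum 1 (Site A): n = 688; a·d/n = 238·226/688 = 78.1802; b·c/n = 82·142/688 = 16.9244
Stratum 2 (Site B): n = 467; a·d/n = 33·366/467 = 25.8630; b·c/n = 34·34/467 = 2.4754
Stratum 3 (Site C): n = 329; a·d/n = 119·59/329 = 21.3404; b·c/n = 144·7/329 = 3.0638
OR_MH = (78.1802 + 25.8630 + 21.3404) / (16.9244 + 2.4754 + 3.0638) = 125.3836 / 22.4636 = 5.58163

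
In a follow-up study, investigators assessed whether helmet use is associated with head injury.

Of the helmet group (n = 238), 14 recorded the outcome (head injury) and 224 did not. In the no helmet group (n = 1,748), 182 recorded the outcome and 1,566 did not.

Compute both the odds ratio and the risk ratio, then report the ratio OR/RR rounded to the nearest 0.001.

From the description: a = 14, b = 224, c = 182, d = 1566.
OR = (14·1566)/(224·182) = 21924/40768 = 0.53777
Risk in exposed = 14/238 = 0.05882; risk in unexposed = 182/1748 = 0.10412; RR = 0.56496
OR/RR = 0.53777 / 0.56496 = 0.95187
The outcome is not rare, so the OR lies further from 1 than the RR.

0.952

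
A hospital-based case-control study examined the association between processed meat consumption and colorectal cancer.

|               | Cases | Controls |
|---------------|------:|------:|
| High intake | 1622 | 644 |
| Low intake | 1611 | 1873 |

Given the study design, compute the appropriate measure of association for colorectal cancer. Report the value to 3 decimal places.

2.928

Cells: a = 1622, b = 644, c = 1611, d = 1873.
This is a hospital-based case-control study: participants were sampled on outcome status, so risks in the source population cannot be estimated directly — relative risk is not valid here. The odds ratio is the appropriate measure.
OR = (a·d)/(b·c) = (1622 × 1873) / (644 × 1611) = 3038006 / 1037484 = 2.92824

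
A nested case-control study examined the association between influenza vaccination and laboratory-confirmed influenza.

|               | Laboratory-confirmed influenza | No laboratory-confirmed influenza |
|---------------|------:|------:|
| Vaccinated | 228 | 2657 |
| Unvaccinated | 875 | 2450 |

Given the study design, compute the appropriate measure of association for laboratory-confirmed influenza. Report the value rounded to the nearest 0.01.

Cells: a = 228, b = 2657, c = 875, d = 2450.
This is a nested case-control study: participants were sampled on outcome status, so risks in the source population cannot be estimated directly — relative risk is not valid here. The odds ratio is the appropriate measure.
OR = (a·d)/(b·c) = (228 × 2450) / (2657 × 875) = 558600 / 2324875 = 0.24027

0.24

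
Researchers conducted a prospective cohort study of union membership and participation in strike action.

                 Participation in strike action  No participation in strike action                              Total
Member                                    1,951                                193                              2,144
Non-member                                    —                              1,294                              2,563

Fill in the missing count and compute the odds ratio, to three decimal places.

The missing cell is in the unexposed row: 2563 − 1294 = 1269.
So a = 1951, b = 193, c = 1269, d = 1294.
OR = (a·d)/(b·c) = (1951 × 1294) / (193 × 1269) = 2524594 / 244917 = 10.30796

10.308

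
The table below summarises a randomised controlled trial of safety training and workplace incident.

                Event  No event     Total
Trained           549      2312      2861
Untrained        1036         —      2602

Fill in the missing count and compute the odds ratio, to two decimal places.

The missing cell is in the unexposed row: 2602 − 1036 = 1566.
So a = 549, b = 2312, c = 1036, d = 1566.
OR = (a·d)/(b·c) = (549 × 1566) / (2312 × 1036) = 859734 / 2395232 = 0.35894

0.36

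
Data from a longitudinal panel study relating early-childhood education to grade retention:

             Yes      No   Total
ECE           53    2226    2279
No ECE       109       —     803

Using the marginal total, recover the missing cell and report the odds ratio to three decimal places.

The missing cell is in the unexposed row: 803 − 109 = 694.
So a = 53, b = 2226, c = 109, d = 694.
OR = (a·d)/(b·c) = (53 × 694) / (2226 × 109) = 36782 / 242634 = 0.15159

0.152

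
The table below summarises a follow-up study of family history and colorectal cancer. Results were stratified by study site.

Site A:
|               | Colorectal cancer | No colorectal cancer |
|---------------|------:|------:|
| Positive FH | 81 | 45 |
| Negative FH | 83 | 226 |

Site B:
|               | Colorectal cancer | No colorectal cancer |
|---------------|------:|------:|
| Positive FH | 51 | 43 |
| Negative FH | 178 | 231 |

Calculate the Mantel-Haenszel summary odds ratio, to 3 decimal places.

OR_MH = Σ(aᵢdᵢ/nᵢ) / Σ(bᵢcᵢ/nᵢ), where nᵢ is the stratum total.
Stratum 1 (Site A): n = 435; a·d/n = 81·226/435 = 42.0828; b·c/n = 45·83/435 = 8.5862
Stratum 2 (Site B): n = 503; a·d/n = 51·231/503 = 23.4215; b·c/n = 43·178/503 = 15.2167
OR_MH = (42.0828 + 23.4215) / (8.5862 + 15.2167) = 65.5042 / 23.8029 = 2.75194

2.752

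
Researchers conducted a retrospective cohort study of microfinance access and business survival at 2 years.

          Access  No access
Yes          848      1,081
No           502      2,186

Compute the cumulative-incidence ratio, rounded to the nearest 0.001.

Reading the table with exposure as columns: a = 848 (Access, case), b = 502 (Access, non-case), c = 1081 (No access, case), d = 2186.
Risk in exposed = 848/1350 = 0.62815; risk in unexposed = 1081/3267 = 0.33088.
RR = 0.62815 / 0.33088 = 1.89839
The risk among the exposed is 1.90 times that among the unexposed.

1.898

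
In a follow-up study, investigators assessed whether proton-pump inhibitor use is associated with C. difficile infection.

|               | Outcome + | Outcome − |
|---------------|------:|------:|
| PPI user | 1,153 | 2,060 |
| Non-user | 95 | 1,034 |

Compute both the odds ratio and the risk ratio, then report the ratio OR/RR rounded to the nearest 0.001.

1.428

Cells: a = 1153, b = 2060, c = 95, d = 1034.
OR = (1153·1034)/(2060·95) = 1192202/195700 = 6.09199
Risk in exposed = 1153/3213 = 0.35885; risk in unexposed = 95/1129 = 0.08415; RR = 4.26470
OR/RR = 6.09199 / 4.26470 = 1.42847
The outcome is not rare, so the OR lies further from 1 than the RR.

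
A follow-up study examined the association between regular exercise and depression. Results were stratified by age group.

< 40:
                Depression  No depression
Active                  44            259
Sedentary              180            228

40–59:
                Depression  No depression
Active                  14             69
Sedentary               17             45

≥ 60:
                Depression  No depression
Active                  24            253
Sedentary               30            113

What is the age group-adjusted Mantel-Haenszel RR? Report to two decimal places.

0.37

RR_MH = Σ(aᵢ·n₀ᵢ/nᵢ) / Σ(cᵢ·n₁ᵢ/nᵢ), with n₁ᵢ = aᵢ+bᵢ (exposed), n₀ᵢ = cᵢ+dᵢ (unexposed), nᵢ = n₁ᵢ+n₀ᵢ.
Stratum 1 (< 40): n₁ = 303, n₀ = 408, n = 711; a·n₀/n = 44·408/711 = 25.2489; c·n₁/n = 180·303/711 = 76.7089
Stratum 2 (40–59): n₁ = 83, n₀ = 62, n = 145; a·n₀/n = 14·62/145 = 5.9862; c·n₁/n = 17·83/145 = 9.7310
Stratum 3 (≥ 60): n₁ = 277, n₀ = 143, n = 420; a·n₀/n = 24·143/420 = 8.1714; c·n₁/n = 30·277/420 = 19.7857
RR_MH = (25.2489 + 5.9862 + 8.1714) / (76.7089 + 9.7310 + 19.7857) = 39.4066 / 106.2256 = 0.37097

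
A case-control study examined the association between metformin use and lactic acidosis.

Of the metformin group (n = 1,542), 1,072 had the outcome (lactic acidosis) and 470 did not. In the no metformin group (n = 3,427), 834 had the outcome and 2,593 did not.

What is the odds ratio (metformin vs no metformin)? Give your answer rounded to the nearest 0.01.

7.09

From the description: a = 1072, b = 470, c = 834, d = 2593.
OR = (a·d)/(b·c) = (1072 × 2593) / (470 × 834) = 2779696 / 391980 = 7.09142
The odds of lactic acidosis are about 7.09 times as high in the metformin group.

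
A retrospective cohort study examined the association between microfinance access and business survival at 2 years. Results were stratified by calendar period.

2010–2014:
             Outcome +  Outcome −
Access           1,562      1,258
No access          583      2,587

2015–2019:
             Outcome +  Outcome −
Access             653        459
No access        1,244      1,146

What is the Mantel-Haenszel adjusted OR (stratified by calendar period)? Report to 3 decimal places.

3.111

OR_MH = Σ(aᵢdᵢ/nᵢ) / Σ(bᵢcᵢ/nᵢ), where nᵢ is the stratum total.
Stratum 1 (2010–2014): n = 5990; a·d/n = 1562·2587/5990 = 674.6067; b·c/n = 1258·583/5990 = 122.4397
Stratum 2 (2015–2019): n = 3502; a·d/n = 653·1146/3502 = 213.6887; b·c/n = 459·1244/3502 = 163.0485
OR_MH = (674.6067 + 213.6887) / (122.4397 + 163.0485) = 888.2954 / 285.4883 = 3.11150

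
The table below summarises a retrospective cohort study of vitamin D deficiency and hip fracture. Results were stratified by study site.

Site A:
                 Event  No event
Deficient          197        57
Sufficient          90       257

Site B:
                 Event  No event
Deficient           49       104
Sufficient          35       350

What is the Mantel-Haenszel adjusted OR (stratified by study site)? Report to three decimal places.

OR_MH = Σ(aᵢdᵢ/nᵢ) / Σ(bᵢcᵢ/nᵢ), where nᵢ is the stratum total.
Stratum 1 (Site A): n = 601; a·d/n = 197·257/601 = 84.2413; b·c/n = 57·90/601 = 8.5358
Stratum 2 (Site B): n = 538; a·d/n = 49·350/538 = 31.8773; b·c/n = 104·35/538 = 6.7658
OR_MH = (84.2413 + 31.8773) / (8.5358 + 6.7658) = 116.1186 / 15.3016 = 7.58867

7.589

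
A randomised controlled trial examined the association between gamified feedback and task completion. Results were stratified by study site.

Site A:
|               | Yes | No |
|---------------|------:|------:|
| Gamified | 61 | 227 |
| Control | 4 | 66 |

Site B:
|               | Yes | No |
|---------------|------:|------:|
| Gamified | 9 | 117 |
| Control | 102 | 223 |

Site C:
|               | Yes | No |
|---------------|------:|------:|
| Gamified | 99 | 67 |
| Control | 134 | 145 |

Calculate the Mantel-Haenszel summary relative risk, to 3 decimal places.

0.985

RR_MH = Σ(aᵢ·n₀ᵢ/nᵢ) / Σ(cᵢ·n₁ᵢ/nᵢ), with n₁ᵢ = aᵢ+bᵢ (exposed), n₀ᵢ = cᵢ+dᵢ (unexposed), nᵢ = n₁ᵢ+n₀ᵢ.
Stratum 1 (Site A): n₁ = 288, n₀ = 70, n = 358; a·n₀/n = 61·70/358 = 11.9274; c·n₁/n = 4·288/358 = 3.2179
Stratum 2 (Site B): n₁ = 126, n₀ = 325, n = 451; a·n₀/n = 9·325/451 = 6.4856; c·n₁/n = 102·126/451 = 28.4967
Stratum 3 (Site C): n₁ = 166, n₀ = 279, n = 445; a·n₀/n = 99·279/445 = 62.0697; c·n₁/n = 134·166/445 = 49.9865
RR_MH = (11.9274 + 6.4856 + 62.0697) / (3.2179 + 28.4967 + 49.9865) = 80.4826 / 81.7011 = 0.98509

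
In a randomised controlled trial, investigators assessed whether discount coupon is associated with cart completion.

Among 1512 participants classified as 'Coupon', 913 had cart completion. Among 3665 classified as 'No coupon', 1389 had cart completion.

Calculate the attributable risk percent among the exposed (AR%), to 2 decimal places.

37.24

From the description: a = 913, b = 599, c = 1389, d = 2276.
Risk in exposed = 913/1512 = 0.60384; risk in unexposed = 1389/3665 = 0.37899.
RR = 0.60384/0.37899 = 1.59327
AR% = (RR − 1)/RR × 100 = (1.59327 − 1)/1.59327 × 100 = 37.2362%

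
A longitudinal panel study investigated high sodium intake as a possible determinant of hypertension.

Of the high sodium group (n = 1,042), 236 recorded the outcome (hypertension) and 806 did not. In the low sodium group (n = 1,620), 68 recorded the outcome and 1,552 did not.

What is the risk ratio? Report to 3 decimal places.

From the description: a = 236, b = 806, c = 68, d = 1552.
Risk in exposed = 236/1042 = 0.22649; risk in unexposed = 68/1620 = 0.04198.
RR = 0.22649 / 0.04198 = 5.39573
The risk among the exposed is 5.40 times that among the unexposed.

5.396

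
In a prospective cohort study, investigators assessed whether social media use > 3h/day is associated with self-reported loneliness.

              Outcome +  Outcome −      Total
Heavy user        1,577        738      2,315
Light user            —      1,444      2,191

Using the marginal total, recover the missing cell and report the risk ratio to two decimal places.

2.00

The missing cell is in the unexposed row: 2191 − 1444 = 747.
So a = 1577, b = 738, c = 747, d = 1444.
RR = [a/(a+b)] / [c/(c+d)] = (1577/2315) / (747/2191) = 0.68121/0.34094 = 1.99803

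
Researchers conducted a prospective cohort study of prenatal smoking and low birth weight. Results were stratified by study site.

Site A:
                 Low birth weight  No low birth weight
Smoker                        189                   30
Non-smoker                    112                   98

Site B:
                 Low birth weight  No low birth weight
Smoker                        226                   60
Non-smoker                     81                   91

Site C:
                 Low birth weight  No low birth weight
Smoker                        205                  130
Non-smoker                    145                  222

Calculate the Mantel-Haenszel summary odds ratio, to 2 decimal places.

3.38

OR_MH = Σ(aᵢdᵢ/nᵢ) / Σ(bᵢcᵢ/nᵢ), where nᵢ is the stratum total.
Stratum 1 (Site A): n = 429; a·d/n = 189·98/429 = 43.1748; b·c/n = 30·112/429 = 7.8322
Stratum 2 (Site B): n = 458; a·d/n = 226·91/458 = 44.9039; b·c/n = 60·81/458 = 10.6114
Stratum 3 (Site C): n = 702; a·d/n = 205·222/702 = 64.8291; b·c/n = 130·145/702 = 26.8519
OR_MH = (43.1748 + 44.9039 + 64.8291) / (7.8322 + 10.6114 + 26.8519) = 152.9078 / 45.2954 = 3.37579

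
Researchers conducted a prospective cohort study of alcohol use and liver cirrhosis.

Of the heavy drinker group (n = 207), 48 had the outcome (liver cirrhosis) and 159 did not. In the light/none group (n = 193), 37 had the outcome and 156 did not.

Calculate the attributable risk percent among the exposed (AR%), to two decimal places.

17.33

From the description: a = 48, b = 159, c = 37, d = 156.
Risk in exposed = 48/207 = 0.23188; risk in unexposed = 37/193 = 0.19171.
RR = 0.23188/0.19171 = 1.20956
AR% = (RR − 1)/RR × 100 = (1.20956 − 1)/1.20956 × 100 = 17.3251%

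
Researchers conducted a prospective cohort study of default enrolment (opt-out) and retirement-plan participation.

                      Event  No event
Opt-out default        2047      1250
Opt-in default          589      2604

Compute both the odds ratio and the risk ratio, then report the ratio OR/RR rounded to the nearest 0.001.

2.151

Cells: a = 2047, b = 1250, c = 589, d = 2604.
OR = (2047·2604)/(1250·589) = 5330388/736250 = 7.23992
Risk in exposed = 2047/3297 = 0.62087; risk in unexposed = 589/3193 = 0.18447; RR = 3.36576
OR/RR = 7.23992 / 3.36576 = 2.15105
The outcome is not rare, so the OR lies further from 1 than the RR.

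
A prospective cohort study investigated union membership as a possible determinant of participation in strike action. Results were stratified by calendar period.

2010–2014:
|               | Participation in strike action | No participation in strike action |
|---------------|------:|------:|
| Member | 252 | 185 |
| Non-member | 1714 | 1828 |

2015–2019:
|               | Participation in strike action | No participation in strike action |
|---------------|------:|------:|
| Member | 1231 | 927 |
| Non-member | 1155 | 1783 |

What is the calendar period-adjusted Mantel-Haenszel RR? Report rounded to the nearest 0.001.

RR_MH = Σ(aᵢ·n₀ᵢ/nᵢ) / Σ(cᵢ·n₁ᵢ/nᵢ), with n₁ᵢ = aᵢ+bᵢ (exposed), n₀ᵢ = cᵢ+dᵢ (unexposed), nᵢ = n₁ᵢ+n₀ᵢ.
Stratum 1 (2010–2014): n₁ = 437, n₀ = 3542, n = 3979; a·n₀/n = 252·3542/3979 = 224.3237; c·n₁/n = 1714·437/3979 = 188.2428
Stratum 2 (2015–2019): n₁ = 2158, n₀ = 2938, n = 5096; a·n₀/n = 1231·2938/5096 = 709.7092; c·n₁/n = 1155·2158/5096 = 489.1071
RR_MH = (224.3237 + 709.7092) / (188.2428 + 489.1071) = 934.0329 / 677.3499 = 1.37895

1.379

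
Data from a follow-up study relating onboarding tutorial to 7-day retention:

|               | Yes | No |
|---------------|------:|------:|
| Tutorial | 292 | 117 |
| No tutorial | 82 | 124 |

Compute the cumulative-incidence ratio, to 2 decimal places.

Cells: a = 292, b = 117, c = 82, d = 124.
Risk in exposed = 292/409 = 0.71394; risk in unexposed = 82/206 = 0.39806.
RR = 0.71394 / 0.39806 = 1.79355
The risk among the exposed is 1.79 times that among the unexposed.

1.79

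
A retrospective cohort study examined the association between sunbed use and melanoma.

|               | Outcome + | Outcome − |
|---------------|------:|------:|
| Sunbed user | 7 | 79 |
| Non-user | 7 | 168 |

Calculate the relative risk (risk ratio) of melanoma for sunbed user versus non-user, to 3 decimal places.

2.035

Cells: a = 7, b = 79, c = 7, d = 168.
Risk in exposed = 7/86 = 0.08140; risk in unexposed = 7/175 = 0.04000.
RR = 0.08140 / 0.04000 = 2.03488
The risk among the exposed is 2.03 times that among the unexposed.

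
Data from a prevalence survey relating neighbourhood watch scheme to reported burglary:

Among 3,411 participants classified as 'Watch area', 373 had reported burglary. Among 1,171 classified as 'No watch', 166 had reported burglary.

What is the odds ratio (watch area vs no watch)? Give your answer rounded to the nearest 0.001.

0.743

From the description: a = 373, b = 3038, c = 166, d = 1005.
OR = (a·d)/(b·c) = (373 × 1005) / (3038 × 166) = 374865 / 504308 = 0.74333
Exposure is associated with lower odds of reported burglary (OR = 0.74 < 1).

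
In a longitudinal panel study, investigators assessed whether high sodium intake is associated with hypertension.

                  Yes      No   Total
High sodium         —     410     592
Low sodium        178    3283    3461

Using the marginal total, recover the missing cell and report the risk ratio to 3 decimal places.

The missing cell is in the exposed row: 592 − 410 = 182.
So a = 182, b = 410, c = 178, d = 3283.
RR = [a/(a+b)] / [c/(c+d)] = (182/592) / (178/3461) = 0.30743/0.05143 = 5.97766

5.978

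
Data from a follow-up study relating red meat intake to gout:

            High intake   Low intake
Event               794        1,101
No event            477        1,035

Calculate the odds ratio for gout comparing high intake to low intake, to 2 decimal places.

1.56

Reading the table with exposure as columns: a = 794 (High intake, case), b = 477 (High intake, non-case), c = 1101 (Low intake, case), d = 1035.
OR = (a·d)/(b·c) = (794 × 1035) / (477 × 1101) = 821790 / 525177 = 1.56479
The odds of gout are about 1.56 times as high in the high intake group.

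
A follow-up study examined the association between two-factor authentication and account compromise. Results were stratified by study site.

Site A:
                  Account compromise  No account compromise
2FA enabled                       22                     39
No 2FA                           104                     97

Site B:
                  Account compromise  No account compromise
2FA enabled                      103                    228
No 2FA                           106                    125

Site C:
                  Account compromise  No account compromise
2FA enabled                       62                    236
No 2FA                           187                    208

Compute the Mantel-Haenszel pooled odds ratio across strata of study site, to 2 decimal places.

OR_MH = Σ(aᵢdᵢ/nᵢ) / Σ(bᵢcᵢ/nᵢ), where nᵢ is the stratum total.
Stratum 1 (Site A): n = 262; a·d/n = 22·97/262 = 8.1450; b·c/n = 39·104/262 = 15.4809
Stratum 2 (Site B): n = 562; a·d/n = 103·125/562 = 22.9093; b·c/n = 228·106/562 = 43.0036
Stratum 3 (Site C): n = 693; a·d/n = 62·208/693 = 18.6089; b·c/n = 236·187/693 = 63.6825
OR_MH = (8.1450 + 22.9093 + 18.6089) / (15.4809 + 43.0036 + 63.6825) = 49.6632 / 122.1670 = 0.40652

0.41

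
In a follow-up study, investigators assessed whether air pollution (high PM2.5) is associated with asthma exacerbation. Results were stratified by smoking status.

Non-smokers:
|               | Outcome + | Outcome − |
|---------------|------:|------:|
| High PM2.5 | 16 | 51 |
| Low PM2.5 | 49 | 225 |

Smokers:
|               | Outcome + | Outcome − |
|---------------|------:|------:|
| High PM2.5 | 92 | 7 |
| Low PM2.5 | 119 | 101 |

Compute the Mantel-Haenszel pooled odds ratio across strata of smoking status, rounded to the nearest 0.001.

3.993

OR_MH = Σ(aᵢdᵢ/nᵢ) / Σ(bᵢcᵢ/nᵢ), where nᵢ is the stratum total.
Stratum 1 (Non-smokers): n = 341; a·d/n = 16·225/341 = 10.5572; b·c/n = 51·49/341 = 7.3284
Stratum 2 (Smokers): n = 319; a·d/n = 92·101/319 = 29.1285; b·c/n = 7·119/319 = 2.6113
OR_MH = (10.5572 + 29.1285) / (7.3284 + 2.6113) = 39.6857 / 9.9397 = 3.99263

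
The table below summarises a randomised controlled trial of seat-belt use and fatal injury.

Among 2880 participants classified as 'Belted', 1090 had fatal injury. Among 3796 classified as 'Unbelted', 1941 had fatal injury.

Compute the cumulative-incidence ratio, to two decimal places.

From the description: a = 1090, b = 1790, c = 1941, d = 1855.
Risk in exposed = 1090/2880 = 0.37847; risk in unexposed = 1941/3796 = 0.51133.
RR = 0.37847 / 0.51133 = 0.74018
The risk is 26% lower among the exposed than among the unexposed.

0.74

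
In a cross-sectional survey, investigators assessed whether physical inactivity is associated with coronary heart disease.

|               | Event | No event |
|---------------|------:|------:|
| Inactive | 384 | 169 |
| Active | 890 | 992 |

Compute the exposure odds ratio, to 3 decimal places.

2.533

Cells: a = 384, b = 169, c = 890, d = 992.
OR = (a·d)/(b·c) = (384 × 992) / (169 × 890) = 380928 / 150410 = 2.53260
The odds of coronary heart disease are about 2.53 times as high in the inactive group.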